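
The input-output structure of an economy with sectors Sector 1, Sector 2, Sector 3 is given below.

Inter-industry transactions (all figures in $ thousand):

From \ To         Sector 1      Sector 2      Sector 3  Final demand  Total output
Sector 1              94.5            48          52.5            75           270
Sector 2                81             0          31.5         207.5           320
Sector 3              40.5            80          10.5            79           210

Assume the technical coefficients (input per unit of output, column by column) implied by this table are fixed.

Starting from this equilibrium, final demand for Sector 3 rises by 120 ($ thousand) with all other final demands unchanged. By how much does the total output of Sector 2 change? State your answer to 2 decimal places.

Technical coefficients a_ij = z_ij / X_j:
  a_11 = 94.5/270 = 0.35, a_21 = 81/270 = 0.30, a_31 = 40.5/270 = 0.15
  a_12 = 48/320 = 0.15, a_22 = 0/320 = 0.00, a_32 = 80/320 = 0.25
  a_13 = 52.5/210 = 0.25, a_23 = 31.5/210 = 0.15, a_33 = 10.5/210 = 0.05
I − A =
  [   0.65    -0.15    -0.25]
  [  -0.30     1.00    -0.15]
  [  -0.15    -0.25     0.95]
Cofactors of I−A, C_ij = (−1)^(i+j)·(minor ij) (rows/columns in the sector order above):
  C_11 = (1.00)(0.95) − (-0.15)(-0.25) = 0.9125
  C_12 = −[(-0.30)(0.95) − (-0.15)(-0.15)] = 0.3075
  C_13 = (-0.30)(-0.25) − (1.00)(-0.15) = 0.2250
  C_21 = −[(-0.15)(0.95) − (-0.25)(-0.25)] = 0.2050
  C_22 = (0.65)(0.95) − (-0.25)(-0.15) = 0.5800
  C_23 = −[(0.65)(-0.25) − (-0.15)(-0.15)] = 0.1850
  C_31 = (-0.15)(-0.15) − (-0.25)(1.00) = 0.2725
  C_32 = −[(0.65)(-0.15) − (-0.25)(-0.30)] = 0.1725
  C_33 = (0.65)(1.00) − (-0.15)(-0.30) = 0.6050
det(I−A) = Σ_j (I−A)_1j·C_1j = (0.65)(0.9125) + (-0.15)(0.3075) + (-0.25)(0.2250) = 0.49075
adj(I−A) = Cᵀ =
  [ 0.9125   0.2050   0.2725]
  [ 0.3075   0.5800   0.1725]
  [ 0.2250   0.1850   0.6050]
(I − A)⁻¹ = adj(I−A) / det(I−A) ≈
  [   1.8594     0.4177     0.5553]
  [   0.6266     1.1819     0.3515]
  [   0.4585     0.3770     1.2328]
Δx = (I − A)⁻¹ Δd with Δd having +120 in the Sector 3 component and 0 elsewhere.
So Δx_2 = L_23 · (+120), where L_23 = adj(I−A)_23 / det(I−A) = 0.1725 / 0.49075.
Δx_2 = 0.1725 × (+120) / 0.49075 = 20.70 / 0.49075 ≈ 42.18.

Δx_2 = 42.18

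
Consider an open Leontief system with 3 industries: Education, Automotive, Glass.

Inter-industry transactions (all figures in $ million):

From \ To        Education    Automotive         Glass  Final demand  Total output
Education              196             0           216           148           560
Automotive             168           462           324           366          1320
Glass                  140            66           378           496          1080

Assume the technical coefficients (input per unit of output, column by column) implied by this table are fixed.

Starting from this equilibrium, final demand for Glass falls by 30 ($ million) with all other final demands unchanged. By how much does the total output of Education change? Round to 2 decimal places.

Δx_1 = -17.00

Technical coefficients a_ij = z_ij / X_j:
  a_11 = 196/560 = 0.35, a_21 = 168/560 = 0.30, a_31 = 140/560 = 0.25
  a_12 = 0/1320 = 0.00, a_22 = 462/1320 = 0.35, a_32 = 66/1320 = 0.05
  a_13 = 216/1080 = 0.20, a_23 = 324/1080 = 0.30, a_33 = 378/1080 = 0.35
I − A =
  [   0.65     0.00    -0.20]
  [  -0.30     0.65    -0.30]
  [  -0.25    -0.05     0.65]
Cofactors of I−A, C_ij = (−1)^(i+j)·(minor ij) (rows/columns in the sector order above):
  C_11 = (0.65)(0.65) − (-0.30)(-0.05) = 0.4075
  C_12 = −[(-0.30)(0.65) − (-0.30)(-0.25)] = 0.2700
  C_13 = (-0.30)(-0.05) − (0.65)(-0.25) = 0.1775
  C_21 = −[(0.00)(0.65) − (-0.20)(-0.05)] = 0.0100
  C_22 = (0.65)(0.65) − (-0.20)(-0.25) = 0.3725
  C_23 = −[(0.65)(-0.05) − (0.00)(-0.25)] = 0.0325
  C_31 = (0.00)(-0.30) − (-0.20)(0.65) = 0.1300
  C_32 = −[(0.65)(-0.30) − (-0.20)(-0.30)] = 0.2550
  C_33 = (0.65)(0.65) − (0.00)(-0.30) = 0.4225
det(I−A) = Σ_j (I−A)_1j·C_1j = (0.65)(0.4075) + (0.00)(0.2700) + (-0.20)(0.1775) = 0.229375
adj(I−A) = Cᵀ =
  [ 0.4075   0.0100   0.1300]
  [ 0.2700   0.3725   0.2550]
  [ 0.1775   0.0325   0.4225]
(I − A)⁻¹ = adj(I−A) / det(I−A) ≈
  [   1.7766     0.0436     0.5668]
  [   1.1771     1.6240     1.1117]
  [   0.7738     0.1417     1.8420]
Δx = (I − A)⁻¹ Δd with Δd having -30 in the Glass component and 0 elsewhere.
So Δx_1 = L_13 · (-30), where L_13 = adj(I−A)_13 / det(I−A) = 0.1300 / 0.229375.
Δx_1 = 0.1300 × (-30) / 0.229375 = -3.90 / 0.229375 ≈ -17.00.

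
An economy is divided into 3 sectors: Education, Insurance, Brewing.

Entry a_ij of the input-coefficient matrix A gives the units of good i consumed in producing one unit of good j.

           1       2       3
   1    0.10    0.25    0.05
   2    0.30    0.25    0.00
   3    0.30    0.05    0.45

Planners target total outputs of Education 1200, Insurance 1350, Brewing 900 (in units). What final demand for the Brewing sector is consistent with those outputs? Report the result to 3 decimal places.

d_3 = 67.500

I − A =
  [   0.90    -0.25    -0.05]
  [  -0.30     0.75     0.00]
  [  -0.30    -0.05     0.55]
d = (I − A) x:
  d_1 = (+0.90)·1200 + (-0.25)·1350 + (-0.05)·900 = 697.500
  d_2 = (-0.30)·1200 + (+0.75)·1350 + (+0.00)·900 = 652.500
  d_3 = (-0.30)·1200 + (-0.05)·1350 + (+0.55)·900 = 67.500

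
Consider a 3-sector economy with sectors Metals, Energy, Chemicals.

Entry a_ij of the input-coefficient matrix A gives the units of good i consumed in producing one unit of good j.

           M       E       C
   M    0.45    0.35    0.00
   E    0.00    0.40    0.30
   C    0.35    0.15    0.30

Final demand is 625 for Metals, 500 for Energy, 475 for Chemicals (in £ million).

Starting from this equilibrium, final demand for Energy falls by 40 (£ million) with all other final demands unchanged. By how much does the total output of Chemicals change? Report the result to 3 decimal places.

Δx_C = -48.378

I − A =
  [   0.55    -0.35     0.00]
  [   0.00     0.60    -0.30]
  [  -0.35    -0.15     0.70]
Cofactors of I−A, C_ij = (−1)^(i+j)·(minor ij) (rows/columns in the sector order above):
  C_11 = (0.60)(0.70) − (-0.30)(-0.15) = 0.3750
  C_12 = −[(0.00)(0.70) − (-0.30)(-0.35)] = 0.1050
  C_13 = (0.00)(-0.15) − (0.60)(-0.35) = 0.2100
  C_21 = −[(-0.35)(0.70) − (0.00)(-0.15)] = 0.2450
  C_22 = (0.55)(0.70) − (0.00)(-0.35) = 0.3850
  C_23 = −[(0.55)(-0.15) − (-0.35)(-0.35)] = 0.2050
  C_31 = (-0.35)(-0.30) − (0.00)(0.60) = 0.1050
  C_32 = −[(0.55)(-0.30) − (0.00)(0.00)] = 0.1650
  C_33 = (0.55)(0.60) − (-0.35)(0.00) = 0.3300
det(I−A) = Σ_j (I−A)_1j·C_1j = (0.55)(0.3750) + (-0.35)(0.1050) + (0.00)(0.2100) = 0.1695
adj(I−A) = Cᵀ =
  [ 0.3750   0.2450   0.1050]
  [ 0.1050   0.3850   0.1650]
  [ 0.2100   0.2050   0.3300]
(I − A)⁻¹ = adj(I−A) / det(I−A) ≈
  [   2.2124     1.4454     0.6195]
  [   0.6195     2.2714     0.9735]
  [   1.2389     1.2094     1.9469]
Δx = (I − A)⁻¹ Δd with Δd having -40 in the Energy component and 0 elsewhere.
So Δx_C = L_CE · (-40), where L_CE = adj(I−A)_CE / det(I−A) = 0.2050 / 0.1695.
Δx_C = 0.2050 × (-40) / 0.1695 = -8.20 / 0.1695 ≈ -48.378.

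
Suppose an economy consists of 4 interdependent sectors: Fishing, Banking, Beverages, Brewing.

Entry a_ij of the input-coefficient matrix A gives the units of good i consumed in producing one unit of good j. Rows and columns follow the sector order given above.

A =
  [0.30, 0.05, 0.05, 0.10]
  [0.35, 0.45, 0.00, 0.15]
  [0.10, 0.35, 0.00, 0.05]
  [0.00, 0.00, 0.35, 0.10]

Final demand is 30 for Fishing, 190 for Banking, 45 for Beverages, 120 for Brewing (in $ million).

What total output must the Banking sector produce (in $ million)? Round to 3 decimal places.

x_2 = 488.243

I − A =
  [   0.70    -0.05    -0.05    -0.10]
  [  -0.35     0.55     0.00    -0.15]
  [  -0.10    -0.35     1.00    -0.05]
  [   0.00     0.00    -0.35     0.90]
Compute the cofactors C_ij = (−1)^(i+j)·(3×3 minor ij) of I−A; the adjugate is their transpose:
adj(I−A) = Cᵀ =
  [ 0.467000   0.072125   0.046625   0.066500]
  [ 0.314125   0.609750   0.064750   0.140125]
  [ 0.159750   0.225000   0.330750   0.073625]
  [ 0.062125   0.087500   0.128625   0.358625]
det(I−A) = Σ_j (I−A)_1j·C_1j = (0.70)(0.467000) + (-0.05)(0.314125) + (-0.05)(0.159750) + (-0.10)(0.062125) = 0.29699375
(I − A)⁻¹ = adj(I−A) / det(I−A) ≈
  [   1.5724     0.2429     0.1570     0.2239]
  [   1.0577     2.0531     0.2180     0.4718]
  [   0.5379     0.7576     1.1137     0.2479]
  [   0.2092     0.2946     0.4331     1.2075]
x = (I − A)⁻¹ d = adj(I−A)·d / det(I−A), with det(I−A) = 0.29699375:
  x_1 = (0.467000·30 + 0.072125·190 + 0.046625·45 + 0.066500·120) / 0.29699375 = 37.791875 / 0.29699375 ≈ 127.248
  x_2 = (0.314125·30 + 0.609750·190 + 0.064750·45 + 0.140125·120) / 0.29699375 = 145.005 / 0.29699375 ≈ 488.243
  x_3 = (0.159750·30 + 0.225000·190 + 0.330750·45 + 0.073625·120) / 0.29699375 = 71.26125 / 0.29699375 ≈ 239.942
  x_4 = (0.062125·30 + 0.087500·190 + 0.128625·45 + 0.358625·120) / 0.29699375 = 67.311875 / 0.29699375 ≈ 226.644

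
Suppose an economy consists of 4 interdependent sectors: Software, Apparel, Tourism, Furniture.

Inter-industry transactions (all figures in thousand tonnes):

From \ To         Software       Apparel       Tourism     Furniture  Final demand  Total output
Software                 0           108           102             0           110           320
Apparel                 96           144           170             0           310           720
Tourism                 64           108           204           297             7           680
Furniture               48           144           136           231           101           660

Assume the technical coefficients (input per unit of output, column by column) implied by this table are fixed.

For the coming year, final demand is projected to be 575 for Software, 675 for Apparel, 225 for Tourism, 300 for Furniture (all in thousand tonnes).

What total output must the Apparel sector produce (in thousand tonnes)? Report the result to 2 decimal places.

Technical coefficients a_ij = z_ij / X_j:
  a_SS = 0/320 = 0.00, a_AS = 96/320 = 0.30, a_TS = 64/320 = 0.20, a_FS = 48/320 = 0.15
  a_SA = 108/720 = 0.15, a_AA = 144/720 = 0.20, a_TA = 108/720 = 0.15, a_FA = 144/720 = 0.20
  a_ST = 102/680 = 0.15, a_AT = 170/680 = 0.25, a_TT = 204/680 = 0.30, a_FT = 136/680 = 0.20
  a_SF = 0/660 = 0.00, a_AF = 0/660 = 0.00, a_TF = 297/660 = 0.45, a_FF = 231/660 = 0.35
I − A =
  [   1.00    -0.15    -0.15     0.00]
  [  -0.30     0.80    -0.25     0.00]
  [  -0.20    -0.15     0.70    -0.45]
  [  -0.15    -0.20    -0.20     0.65]
Compute the cofactors C_ij = (−1)^(i+j)·(3×3 minor ij) of I−A; the adjugate is their transpose:
adj(I−A) = Cᵀ =
  [ 0.245125   0.082875   0.102375   0.070875]
  [ 0.158875   0.335375   0.191750   0.132750]
  [ 0.214250   0.217125   0.490750   0.339750]
  [ 0.171375   0.189125   0.233625   0.452750]
det(I−A) = Σ_j (I−A)_1j·C_1j = (1.00)(0.245125) + (-0.15)(0.158875) + (-0.15)(0.214250) + (0.00)(0.171375) = 0.18915625
(I − A)⁻¹ = adj(I−A) / det(I−A) ≈
  [   1.2959     0.4381     0.5412     0.3747]
  [   0.8399     1.7730     1.0137     0.7018]
  [   1.1327     1.1479     2.5944     1.7961]
  [   0.9060     0.9998     1.2351     2.3935]
x = (I − A)⁻¹ d = adj(I−A)·d / det(I−A), with det(I−A) = 0.18915625:
  x_S = (0.245125·575 + 0.082875·675 + 0.102375·225 + 0.070875·300) / 0.18915625 = 241.184375 / 0.18915625 ≈ 1275.05
  x_A = (0.158875·575 + 0.335375·675 + 0.191750·225 + 0.132750·300) / 0.18915625 = 400.70 / 0.18915625 ≈ 2118.35
  x_T = (0.214250·575 + 0.217125·675 + 0.490750·225 + 0.339750·300) / 0.18915625 = 482.096875 / 0.18915625 ≈ 2548.67
  x_F = (0.171375·575 + 0.189125·675 + 0.233625·225 + 0.452750·300) / 0.18915625 = 414.590625 / 0.18915625 ≈ 2191.79

x_A = 2118.35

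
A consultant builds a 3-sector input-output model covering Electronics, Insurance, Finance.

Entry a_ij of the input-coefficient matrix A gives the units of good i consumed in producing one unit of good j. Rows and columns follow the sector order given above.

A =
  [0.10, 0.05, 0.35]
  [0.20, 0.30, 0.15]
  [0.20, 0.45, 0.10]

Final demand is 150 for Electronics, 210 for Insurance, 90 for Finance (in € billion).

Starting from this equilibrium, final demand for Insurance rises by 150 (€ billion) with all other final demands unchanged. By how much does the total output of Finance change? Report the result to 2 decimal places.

Δx_3 = 149.91

I − A =
  [   0.90    -0.05    -0.35]
  [  -0.20     0.70    -0.15]
  [  -0.20    -0.45     0.90]
Cofactors of I−A, C_ij = (−1)^(i+j)·(minor ij) (rows/columns in the sector order above):
  C_11 = (0.70)(0.90) − (-0.15)(-0.45) = 0.5625
  C_12 = −[(-0.20)(0.90) − (-0.15)(-0.20)] = 0.2100
  C_13 = (-0.20)(-0.45) − (0.70)(-0.20) = 0.2300
  C_21 = −[(-0.05)(0.90) − (-0.35)(-0.45)] = 0.2025
  C_22 = (0.90)(0.90) − (-0.35)(-0.20) = 0.7400
  C_23 = −[(0.90)(-0.45) − (-0.05)(-0.20)] = 0.4150
  C_31 = (-0.05)(-0.15) − (-0.35)(0.70) = 0.2525
  C_32 = −[(0.90)(-0.15) − (-0.35)(-0.20)] = 0.2050
  C_33 = (0.90)(0.70) − (-0.05)(-0.20) = 0.6200
det(I−A) = Σ_j (I−A)_1j·C_1j = (0.90)(0.5625) + (-0.05)(0.2100) + (-0.35)(0.2300) = 0.41525
adj(I−A) = Cᵀ =
  [ 0.5625   0.2025   0.2525]
  [ 0.2100   0.7400   0.2050]
  [ 0.2300   0.4150   0.6200]
(I − A)⁻¹ = adj(I−A) / det(I−A) ≈
  [   1.3546     0.4877     0.6081]
  [   0.5057     1.7821     0.4937]
  [   0.5539     0.9994     1.4931]
Δx = (I − A)⁻¹ Δd with Δd having +150 in the Insurance component and 0 elsewhere.
So Δx_3 = L_32 · (+150), where L_32 = adj(I−A)_32 / det(I−A) = 0.4150 / 0.41525.
Δx_3 = 0.4150 × (+150) / 0.41525 = 62.25 / 0.41525 ≈ 149.91.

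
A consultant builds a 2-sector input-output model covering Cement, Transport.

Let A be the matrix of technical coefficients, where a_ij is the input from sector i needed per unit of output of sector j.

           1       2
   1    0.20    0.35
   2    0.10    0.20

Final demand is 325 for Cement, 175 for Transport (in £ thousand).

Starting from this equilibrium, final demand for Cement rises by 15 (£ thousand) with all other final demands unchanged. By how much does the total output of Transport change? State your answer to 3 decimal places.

I − A =
  [   0.80    -0.35]
  [  -0.10     0.80]
det(I−A) = (0.80)(0.80) − (-0.35)(-0.10) = 0.6050
adj(I−A) = [[0.80, 0.35], [0.10, 0.80]]
(I − A)⁻¹ = adj(I−A) / det(I−A) ≈
  [   1.3223     0.5785]
  [   0.1653     1.3223]
Δx = (I − A)⁻¹ Δd with Δd having +15 in the Cement component and 0 elsewhere.
So Δx_2 = L_21 · (+15), where L_21 = adj(I−A)_21 / det(I−A) = 0.10 / 0.6050.
Δx_2 = 0.10 × (+15) / 0.6050 = 1.50 / 0.6050 ≈ 2.479.

Δx_2 = 2.479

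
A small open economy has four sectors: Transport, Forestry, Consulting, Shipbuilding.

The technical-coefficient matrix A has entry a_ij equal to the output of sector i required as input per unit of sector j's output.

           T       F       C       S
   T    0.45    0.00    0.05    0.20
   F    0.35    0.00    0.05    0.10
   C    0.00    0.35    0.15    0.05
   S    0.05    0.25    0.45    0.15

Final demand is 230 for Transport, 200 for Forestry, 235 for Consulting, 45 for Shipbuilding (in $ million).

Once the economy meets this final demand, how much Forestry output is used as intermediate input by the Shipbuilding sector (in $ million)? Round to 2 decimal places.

I − A =
  [   0.55     0.00    -0.05    -0.20]
  [  -0.35     1.00    -0.05    -0.10]
  [   0.00    -0.35     0.85    -0.05]
  [  -0.05    -0.25    -0.45     0.85]
Compute the cofactors C_ij = (−1)^(i+j)·(3×3 minor ij) of I−A; the adjugate is their transpose:
adj(I−A) = Cᵀ =
  [ 0.647500   0.089500   0.133750   0.170750]
  [ 0.249375   0.376375   0.094250   0.108500]
  [ 0.112750   0.167000   0.426250   0.071250]
  [ 0.171125   0.204375   0.261250   0.451750]
det(I−A) = Σ_j (I−A)_1j·C_1j = (0.55)(0.647500) + (0.00)(0.249375) + (-0.05)(0.112750) + (-0.20)(0.171125) = 0.3162625
(I − A)⁻¹ = adj(I−A) / det(I−A) ≈
  [   2.0473     0.2830     0.4229     0.5399]
  [   0.7885     1.1901     0.2980     0.3431]
  [   0.3565     0.5280     1.3478     0.2253]
  [   0.5411     0.6462     0.8261     1.4284]
First solve x = (I − A)⁻¹ d = adj(I−A)·d / det(I−A); in particular x_S = (0.171125·230 + 0.204375·200 + 0.261250·235 + 0.451750·45) / 0.3162625 = 161.95625 / 0.3162625 ≈ 512.0944.
Intermediate flow from F to S: z_FS = a_FS · x_S = 0.10 × 161.95625 / 0.3162625 = 16.195625 / 0.3162625 ≈ 51.21.

z_FS = 51.21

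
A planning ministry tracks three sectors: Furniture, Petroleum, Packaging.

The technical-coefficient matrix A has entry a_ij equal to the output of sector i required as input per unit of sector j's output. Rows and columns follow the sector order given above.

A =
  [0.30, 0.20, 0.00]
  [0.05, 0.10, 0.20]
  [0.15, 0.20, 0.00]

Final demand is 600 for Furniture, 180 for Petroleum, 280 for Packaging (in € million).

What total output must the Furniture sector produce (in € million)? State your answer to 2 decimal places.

x_1 = 961.09

I − A =
  [   0.70    -0.20     0.00]
  [  -0.05     0.90    -0.20]
  [  -0.15    -0.20     1.00]
Cofactors of I−A, C_ij = (−1)^(i+j)·(minor ij) (rows/columns in the sector order above):
  C_11 = (0.90)(1.00) − (-0.20)(-0.20) = 0.8600
  C_12 = −[(-0.05)(1.00) − (-0.20)(-0.15)] = 0.0800
  C_13 = (-0.05)(-0.20) − (0.90)(-0.15) = 0.1450
  C_21 = −[(-0.20)(1.00) − (0.00)(-0.20)] = 0.2000
  C_22 = (0.70)(1.00) − (0.00)(-0.15) = 0.7000
  C_23 = −[(0.70)(-0.20) − (-0.20)(-0.15)] = 0.1700
  C_31 = (-0.20)(-0.20) − (0.00)(0.90) = 0.0400
  C_32 = −[(0.70)(-0.20) − (0.00)(-0.05)] = 0.1400
  C_33 = (0.70)(0.90) − (-0.20)(-0.05) = 0.6200
det(I−A) = Σ_j (I−A)_1j·C_1j = (0.70)(0.8600) + (-0.20)(0.0800) + (0.00)(0.1450) = 0.5860
adj(I−A) = Cᵀ =
  [ 0.8600   0.2000   0.0400]
  [ 0.0800   0.7000   0.1400]
  [ 0.1450   0.1700   0.6200]
(I − A)⁻¹ = adj(I−A) / det(I−A) ≈
  [   1.4676     0.3413     0.0683]
  [   0.1365     1.1945     0.2389]
  [   0.2474     0.2901     1.0580]
x = (I − A)⁻¹ d = adj(I−A)·d / det(I−A), with det(I−A) = 0.5860:
  x_1 = (0.8600·600 + 0.2000·180 + 0.0400·280) / 0.5860 = 563.20 / 0.5860 ≈ 961.09
  x_2 = (0.0800·600 + 0.7000·180 + 0.1400·280) / 0.5860 = 213.20 / 0.5860 ≈ 363.82
  x_3 = (0.1450·600 + 0.1700·180 + 0.6200·280) / 0.5860 = 291.20 / 0.5860 ≈ 496.93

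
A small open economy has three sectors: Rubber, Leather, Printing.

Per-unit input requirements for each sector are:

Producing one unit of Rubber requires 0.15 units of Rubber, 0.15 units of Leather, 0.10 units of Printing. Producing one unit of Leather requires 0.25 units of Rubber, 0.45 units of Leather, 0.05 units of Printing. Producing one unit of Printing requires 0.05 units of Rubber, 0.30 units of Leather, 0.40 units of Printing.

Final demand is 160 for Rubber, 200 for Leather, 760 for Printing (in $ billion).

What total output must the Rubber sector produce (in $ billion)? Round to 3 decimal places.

x_1 = 676.825

I − A =
  [   0.85    -0.25    -0.05]
  [  -0.15     0.55    -0.30]
  [  -0.10    -0.05     0.60]
Cofactors of I−A, C_ij = (−1)^(i+j)·(minor ij) (rows/columns in the sector order above):
  C_11 = (0.55)(0.60) − (-0.30)(-0.05) = 0.3150
  C_12 = −[(-0.15)(0.60) − (-0.30)(-0.10)] = 0.1200
  C_13 = (-0.15)(-0.05) − (0.55)(-0.10) = 0.0625
  C_21 = −[(-0.25)(0.60) − (-0.05)(-0.05)] = 0.1525
  C_22 = (0.85)(0.60) − (-0.05)(-0.10) = 0.5050
  C_23 = −[(0.85)(-0.05) − (-0.25)(-0.10)] = 0.0675
  C_31 = (-0.25)(-0.30) − (-0.05)(0.55) = 0.1025
  C_32 = −[(0.85)(-0.30) − (-0.05)(-0.15)] = 0.2625
  C_33 = (0.85)(0.55) − (-0.25)(-0.15) = 0.4300
det(I−A) = Σ_j (I−A)_1j·C_1j = (0.85)(0.3150) + (-0.25)(0.1200) + (-0.05)(0.0625) = 0.234625
adj(I−A) = Cᵀ =
  [ 0.3150   0.1525   0.1025]
  [ 0.1200   0.5050   0.2625]
  [ 0.0625   0.0675   0.4300]
(I − A)⁻¹ = adj(I−A) / det(I−A) ≈
  [   1.3426     0.6500     0.4369]
  [   0.5115     2.1524     1.1188]
  [   0.2664     0.2877     1.8327]
x = (I − A)⁻¹ d = adj(I−A)·d / det(I−A), with det(I−A) = 0.234625:
  x_1 = (0.3150·160 + 0.1525·200 + 0.1025·760) / 0.234625 = 158.80 / 0.234625 ≈ 676.825
  x_2 = (0.1200·160 + 0.5050·200 + 0.2625·760) / 0.234625 = 319.70 / 0.234625 ≈ 1362.600
  x_3 = (0.0625·160 + 0.0675·200 + 0.4300·760) / 0.234625 = 350.30 / 0.234625 ≈ 1493.021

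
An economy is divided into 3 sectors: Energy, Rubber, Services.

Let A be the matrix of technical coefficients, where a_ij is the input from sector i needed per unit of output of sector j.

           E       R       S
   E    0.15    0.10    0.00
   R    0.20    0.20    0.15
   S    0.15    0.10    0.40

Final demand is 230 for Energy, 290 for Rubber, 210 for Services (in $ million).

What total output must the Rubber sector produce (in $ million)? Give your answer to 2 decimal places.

I − A =
  [   0.85    -0.10     0.00]
  [  -0.20     0.80    -0.15]
  [  -0.15    -0.10     0.60]
Cofactors of I−A, C_ij = (−1)^(i+j)·(minor ij) (rows/columns in the sector order above):
  C_11 = (0.80)(0.60) − (-0.15)(-0.10) = 0.4650
  C_12 = −[(-0.20)(0.60) − (-0.15)(-0.15)] = 0.1425
  C_13 = (-0.20)(-0.10) − (0.80)(-0.15) = 0.1400
  C_21 = −[(-0.10)(0.60) − (0.00)(-0.10)] = 0.0600
  C_22 = (0.85)(0.60) − (0.00)(-0.15) = 0.5100
  C_23 = −[(0.85)(-0.10) − (-0.10)(-0.15)] = 0.1000
  C_31 = (-0.10)(-0.15) − (0.00)(0.80) = 0.0150
  C_32 = −[(0.85)(-0.15) − (0.00)(-0.20)] = 0.1275
  C_33 = (0.85)(0.80) − (-0.10)(-0.20) = 0.6600
det(I−A) = Σ_j (I−A)_1j·C_1j = (0.85)(0.4650) + (-0.10)(0.1425) + (0.00)(0.1400) = 0.3810
adj(I−A) = Cᵀ =
  [ 0.4650   0.0600   0.0150]
  [ 0.1425   0.5100   0.1275]
  [ 0.1400   0.1000   0.6600]
(I − A)⁻¹ = adj(I−A) / det(I−A) ≈
  [   1.2205     0.1575     0.0394]
  [   0.3740     1.3386     0.3346]
  [   0.3675     0.2625     1.7323]
x = (I − A)⁻¹ d = adj(I−A)·d / det(I−A), with det(I−A) = 0.3810:
  x_E = (0.4650·230 + 0.0600·290 + 0.0150·210) / 0.3810 = 127.50 / 0.3810 ≈ 334.65
  x_R = (0.1425·230 + 0.5100·290 + 0.1275·210) / 0.3810 = 207.45 / 0.3810 ≈ 544.49
  x_S = (0.1400·230 + 0.1000·290 + 0.6600·210) / 0.3810 = 199.80 / 0.3810 ≈ 524.41

x_R = 544.49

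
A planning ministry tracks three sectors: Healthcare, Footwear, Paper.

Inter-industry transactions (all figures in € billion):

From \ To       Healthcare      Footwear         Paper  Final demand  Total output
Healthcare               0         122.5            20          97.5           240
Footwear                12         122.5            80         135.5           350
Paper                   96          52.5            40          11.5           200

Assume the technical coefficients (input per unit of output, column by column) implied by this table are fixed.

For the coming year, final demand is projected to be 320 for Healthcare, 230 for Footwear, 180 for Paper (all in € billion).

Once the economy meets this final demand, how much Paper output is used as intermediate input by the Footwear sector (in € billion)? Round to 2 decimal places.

Technical coefficients a_ij = z_ij / X_j:
  a_11 = 0/240 = 0.00, a_21 = 12/240 = 0.05, a_31 = 96/240 = 0.40
  a_12 = 122.5/350 = 0.35, a_22 = 122.5/350 = 0.35, a_32 = 52.5/350 = 0.15
  a_13 = 20/200 = 0.10, a_23 = 80/200 = 0.40, a_33 = 40/200 = 0.20
I − A =
  [   1.00    -0.35    -0.10]
  [  -0.05     0.65    -0.40]
  [  -0.40    -0.15     0.80]
Cofactors of I−A, C_ij = (−1)^(i+j)·(minor ij) (rows/columns in the sector order above):
  C_11 = (0.65)(0.80) − (-0.40)(-0.15) = 0.4600
  C_12 = −[(-0.05)(0.80) − (-0.40)(-0.40)] = 0.2000
  C_13 = (-0.05)(-0.15) − (0.65)(-0.40) = 0.2675
  C_21 = −[(-0.35)(0.80) − (-0.10)(-0.15)] = 0.2950
  C_22 = (1.00)(0.80) − (-0.10)(-0.40) = 0.7600
  C_23 = −[(1.00)(-0.15) − (-0.35)(-0.40)] = 0.2900
  C_31 = (-0.35)(-0.40) − (-0.10)(0.65) = 0.2050
  C_32 = −[(1.00)(-0.40) − (-0.10)(-0.05)] = 0.4050
  C_33 = (1.00)(0.65) − (-0.35)(-0.05) = 0.6325
det(I−A) = Σ_j (I−A)_1j·C_1j = (1.00)(0.4600) + (-0.35)(0.2000) + (-0.10)(0.2675) = 0.36325
adj(I−A) = Cᵀ =
  [ 0.4600   0.2950   0.2050]
  [ 0.2000   0.7600   0.4050]
  [ 0.2675   0.2900   0.6325]
(I − A)⁻¹ = adj(I−A) / det(I−A) ≈
  [   1.2663     0.8121     0.5643]
  [   0.5506     2.0922     1.1149]
  [   0.7364     0.7983     1.7412]
First solve x = (I − A)⁻¹ d = adj(I−A)·d / det(I−A); in particular x_2 = (0.2000·320 + 0.7600·230 + 0.4050·180) / 0.36325 = 311.70 / 0.36325 ≈ 858.0867.
Intermediate flow from 3 to 2: z_32 = a_32 · x_2 = 0.15 × 311.70 / 0.36325 = 46.755 / 0.36325 ≈ 128.71.

z_32 = 128.71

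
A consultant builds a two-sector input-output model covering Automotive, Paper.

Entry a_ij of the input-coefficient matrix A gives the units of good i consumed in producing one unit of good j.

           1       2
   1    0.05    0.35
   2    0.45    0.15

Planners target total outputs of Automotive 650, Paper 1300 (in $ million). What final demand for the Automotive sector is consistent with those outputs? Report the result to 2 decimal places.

I − A =
  [   0.95    -0.35]
  [  -0.45     0.85]
d = (I − A) x:
  d_1 = (+0.95)·650 + (-0.35)·1300 = 162.50
  d_2 = (-0.45)·650 + (+0.85)·1300 = 812.50

d_1 = 162.50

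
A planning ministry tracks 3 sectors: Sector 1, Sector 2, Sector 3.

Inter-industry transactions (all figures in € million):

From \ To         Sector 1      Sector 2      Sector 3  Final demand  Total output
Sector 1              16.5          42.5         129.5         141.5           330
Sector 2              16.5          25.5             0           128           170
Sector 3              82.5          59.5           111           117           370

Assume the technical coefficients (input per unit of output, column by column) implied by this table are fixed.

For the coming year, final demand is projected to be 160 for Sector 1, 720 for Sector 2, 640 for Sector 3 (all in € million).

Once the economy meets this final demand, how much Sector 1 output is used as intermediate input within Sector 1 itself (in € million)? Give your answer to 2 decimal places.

z_11 = 52.50

Technical coefficients a_ij = z_ij / X_j:
  a_11 = 16.5/330 = 0.05, a_21 = 16.5/330 = 0.05, a_31 = 82.5/330 = 0.25
  a_12 = 42.5/170 = 0.25, a_22 = 25.5/170 = 0.15, a_32 = 59.5/170 = 0.35
  a_13 = 129.5/370 = 0.35, a_23 = 0/370 = 0.00, a_33 = 111/370 = 0.30
I − A =
  [   0.95    -0.25    -0.35]
  [  -0.05     0.85     0.00]
  [  -0.25    -0.35     0.70]
Cofactors of I−A, C_ij = (−1)^(i+j)·(minor ij) (rows/columns in the sector order above):
  C_11 = (0.85)(0.70) − (0.00)(-0.35) = 0.5950
  C_12 = −[(-0.05)(0.70) − (0.00)(-0.25)] = 0.0350
  C_13 = (-0.05)(-0.35) − (0.85)(-0.25) = 0.2300
  C_21 = −[(-0.25)(0.70) − (-0.35)(-0.35)] = 0.2975
  C_22 = (0.95)(0.70) − (-0.35)(-0.25) = 0.5775
  C_23 = −[(0.95)(-0.35) − (-0.25)(-0.25)] = 0.3950
  C_31 = (-0.25)(0.00) − (-0.35)(0.85) = 0.2975
  C_32 = −[(0.95)(0.00) − (-0.35)(-0.05)] = 0.0175
  C_33 = (0.95)(0.85) − (-0.25)(-0.05) = 0.7950
det(I−A) = Σ_j (I−A)_1j·C_1j = (0.95)(0.5950) + (-0.25)(0.0350) + (-0.35)(0.2300) = 0.4760
adj(I−A) = Cᵀ =
  [ 0.5950   0.2975   0.2975]
  [ 0.0350   0.5775   0.0175]
  [ 0.2300   0.3950   0.7950]
(I − A)⁻¹ = adj(I−A) / det(I−A) ≈
  [   1.2500     0.6250     0.6250]
  [   0.0735     1.2132     0.0368]
  [   0.4832     0.8298     1.6702]
First solve x = (I − A)⁻¹ d = adj(I−A)·d / det(I−A); in particular x_1 = (0.5950·160 + 0.2975·720 + 0.2975·640) / 0.4760 = 499.80 / 0.4760 = 1050.0000.
Intermediate flow from 1 to 1: z_11 = a_11 · x_1 = 0.05 × 499.80 / 0.4760 = 24.99 / 0.4760 = 52.50.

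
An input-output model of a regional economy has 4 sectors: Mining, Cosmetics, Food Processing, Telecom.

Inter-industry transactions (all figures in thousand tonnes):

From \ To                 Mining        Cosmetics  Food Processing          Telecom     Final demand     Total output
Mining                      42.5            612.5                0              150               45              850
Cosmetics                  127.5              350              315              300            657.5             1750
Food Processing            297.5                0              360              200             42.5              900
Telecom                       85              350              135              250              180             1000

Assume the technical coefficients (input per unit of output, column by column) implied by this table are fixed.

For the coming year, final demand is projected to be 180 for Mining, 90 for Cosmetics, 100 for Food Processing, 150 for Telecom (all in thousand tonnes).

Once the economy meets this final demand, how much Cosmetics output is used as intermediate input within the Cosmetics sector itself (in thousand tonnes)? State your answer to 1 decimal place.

Technical coefficients a_ij = z_ij / X_j:
  a_MM = 42.5/850 = 0.05, a_CM = 127.5/850 = 0.15, a_FM = 297.5/850 = 0.35, a_TM = 85/850 = 0.10
  a_MC = 612.5/1750 = 0.35, a_CC = 350/1750 = 0.20, a_FC = 0/1750 = 0.00, a_TC = 350/1750 = 0.20
  a_MF = 0/900 = 0.00, a_CF = 315/900 = 0.35, a_FF = 360/900 = 0.40, a_TF = 135/900 = 0.15
  a_MT = 150/1000 = 0.15, a_CT = 300/1000 = 0.30, a_FT = 200/1000 = 0.20, a_TT = 250/1000 = 0.25
I − A =
  [   0.95    -0.35     0.00    -0.15]
  [  -0.15     0.80    -0.35    -0.30]
  [  -0.35     0.00     0.60    -0.20]
  [  -0.10    -0.20    -0.15     0.75]
Compute the cofactors C_ij = (−1)^(i+j)·(3×3 minor ij) of I−A; the adjugate is their transpose:
adj(I−A) = Cᵀ =
  [ 0.286000   0.165000   0.136125   0.159500]
  [ 0.195625   0.382125   0.290250   0.269375]
  [ 0.211000   0.147375   0.446625   0.220250]
  [ 0.132500   0.153375   0.184875   0.381625]
det(I−A) = Σ_j (I−A)_1j·C_1j = (0.95)(0.286000) + (-0.35)(0.195625) + (0.00)(0.211000) + (-0.15)(0.132500) = 0.18335625
(I − A)⁻¹ = adj(I−A) / det(I−A) ≈
  [   1.5598     0.8999     0.7424     0.8699]
  [   1.0669     2.0841     1.5830     1.4691]
  [   1.1508     0.8038     2.4358     1.2012]
  [   0.7226     0.8365     1.0083     2.0813]
First solve x = (I − A)⁻¹ d = adj(I−A)·d / det(I−A); in particular x_C = (0.195625·180 + 0.382125·90 + 0.290250·100 + 0.269375·150) / 0.18335625 = 139.035 / 0.18335625 ≈ 758.278.
Intermediate flow from C to C: z_CC = a_CC · x_C = 0.20 × 139.035 / 0.18335625 = 27.807 / 0.18335625 ≈ 151.7.

z_CC = 151.7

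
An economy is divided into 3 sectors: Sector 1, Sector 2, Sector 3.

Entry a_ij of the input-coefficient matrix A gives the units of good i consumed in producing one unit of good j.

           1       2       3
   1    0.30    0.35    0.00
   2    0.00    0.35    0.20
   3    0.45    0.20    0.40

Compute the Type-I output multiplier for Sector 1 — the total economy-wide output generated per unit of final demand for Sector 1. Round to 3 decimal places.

I − A =
  [   0.70    -0.35     0.00]
  [   0.00     0.65    -0.20]
  [  -0.45    -0.20     0.60]
Cofactors of I−A, C_ij = (−1)^(i+j)·(minor ij) (rows/columns in the sector order above):
  C_11 = (0.65)(0.60) − (-0.20)(-0.20) = 0.3500
  C_12 = −[(0.00)(0.60) − (-0.20)(-0.45)] = 0.0900
  C_13 = (0.00)(-0.20) − (0.65)(-0.45) = 0.2925
  C_21 = −[(-0.35)(0.60) − (0.00)(-0.20)] = 0.2100
  C_22 = (0.70)(0.60) − (0.00)(-0.45) = 0.4200
  C_23 = −[(0.70)(-0.20) − (-0.35)(-0.45)] = 0.2975
  C_31 = (-0.35)(-0.20) − (0.00)(0.65) = 0.0700
  C_32 = −[(0.70)(-0.20) − (0.00)(0.00)] = 0.1400
  C_33 = (0.70)(0.65) − (-0.35)(0.00) = 0.4550
det(I−A) = Σ_j (I−A)_1j·C_1j = (0.70)(0.3500) + (-0.35)(0.0900) + (0.00)(0.2925) = 0.2135
adj(I−A) = Cᵀ =
  [ 0.3500   0.2100   0.0700]
  [ 0.0900   0.4200   0.1400]
  [ 0.2925   0.2975   0.4550]
(I − A)⁻¹ = adj(I−A) / det(I−A) ≈
  [   1.6393     0.9836     0.3279]
  [   0.4215     1.9672     0.6557]
  [   1.3700     1.3934     2.1311]
The output multiplier for sector j is the column-j sum of the Leontief inverse (I − A)⁻¹ = adj(I−A) / det(I−A).
Column 1 of adj(I−A): (0.3500, 0.0900, 0.2925); det(I−A) = 0.2135.
m_1 = (0.3500 + 0.0900 + 0.2925) / 0.2135 = 0.7325 / 0.2135 ≈ 3.431.

m_1 = 3.431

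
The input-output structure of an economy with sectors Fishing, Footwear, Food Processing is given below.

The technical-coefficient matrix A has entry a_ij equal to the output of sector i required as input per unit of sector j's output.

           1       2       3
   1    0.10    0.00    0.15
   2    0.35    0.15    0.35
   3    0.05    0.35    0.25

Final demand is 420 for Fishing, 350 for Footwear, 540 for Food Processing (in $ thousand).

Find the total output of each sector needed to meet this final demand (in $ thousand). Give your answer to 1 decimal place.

I − A =
  [   0.90     0.00    -0.15]
  [  -0.35     0.85    -0.35]
  [  -0.05    -0.35     0.75]
Cofactors of I−A, C_ij = (−1)^(i+j)·(minor ij) (rows/columns in the sector order above):
  C_11 = (0.85)(0.75) − (-0.35)(-0.35) = 0.5150
  C_12 = −[(-0.35)(0.75) − (-0.35)(-0.05)] = 0.2800
  C_13 = (-0.35)(-0.35) − (0.85)(-0.05) = 0.1650
  C_21 = −[(0.00)(0.75) − (-0.15)(-0.35)] = 0.0525
  C_22 = (0.90)(0.75) − (-0.15)(-0.05) = 0.6675
  C_23 = −[(0.90)(-0.35) − (0.00)(-0.05)] = 0.3150
  C_31 = (0.00)(-0.35) − (-0.15)(0.85) = 0.1275
  C_32 = −[(0.90)(-0.35) − (-0.15)(-0.35)] = 0.3675
  C_33 = (0.90)(0.85) − (0.00)(-0.35) = 0.7650
det(I−A) = Σ_j (I−A)_1j·C_1j = (0.90)(0.5150) + (0.00)(0.2800) + (-0.15)(0.1650) = 0.43875
adj(I−A) = Cᵀ =
  [ 0.5150   0.0525   0.1275]
  [ 0.2800   0.6675   0.3675]
  [ 0.1650   0.3150   0.7650]
(I − A)⁻¹ = adj(I−A) / det(I−A) ≈
  [   1.1738     0.1197     0.2906]
  [   0.6382     1.5214     0.8376]
  [   0.3761     0.7179     1.7436]
x = (I − A)⁻¹ d = adj(I−A)·d / det(I−A), with det(I−A) = 0.43875:
  x_1 = (0.5150·420 + 0.0525·350 + 0.1275·540) / 0.43875 = 303.525 / 0.43875 ≈ 691.8
  x_2 = (0.2800·420 + 0.6675·350 + 0.3675·540) / 0.43875 = 549.675 / 0.43875 ≈ 1252.8
  x_3 = (0.1650·420 + 0.3150·350 + 0.7650·540) / 0.43875 = 592.65 / 0.43875 ≈ 1350.8

x_1 = 691.8, x_2 = 1252.8, x_3 = 1350.8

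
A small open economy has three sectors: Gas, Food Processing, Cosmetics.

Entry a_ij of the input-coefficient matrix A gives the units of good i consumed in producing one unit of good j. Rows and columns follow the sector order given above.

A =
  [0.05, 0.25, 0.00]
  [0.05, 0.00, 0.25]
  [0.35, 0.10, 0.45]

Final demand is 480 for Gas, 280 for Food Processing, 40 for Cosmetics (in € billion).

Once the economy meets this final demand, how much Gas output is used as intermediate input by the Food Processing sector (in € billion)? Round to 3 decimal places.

I − A =
  [   0.95    -0.25     0.00]
  [  -0.05     1.00    -0.25]
  [  -0.35    -0.10     0.55]
Cofactors of I−A, C_ij = (−1)^(i+j)·(minor ij) (rows/columns in the sector order above):
  C_11 = (1.00)(0.55) − (-0.25)(-0.10) = 0.5250
  C_12 = −[(-0.05)(0.55) − (-0.25)(-0.35)] = 0.1150
  C_13 = (-0.05)(-0.10) − (1.00)(-0.35) = 0.3550
  C_21 = −[(-0.25)(0.55) − (0.00)(-0.10)] = 0.1375
  C_22 = (0.95)(0.55) − (0.00)(-0.35) = 0.5225
  C_23 = −[(0.95)(-0.10) − (-0.25)(-0.35)] = 0.1825
  C_31 = (-0.25)(-0.25) − (0.00)(1.00) = 0.0625
  C_32 = −[(0.95)(-0.25) − (0.00)(-0.05)] = 0.2375
  C_33 = (0.95)(1.00) − (-0.25)(-0.05) = 0.9375
det(I−A) = Σ_j (I−A)_1j·C_1j = (0.95)(0.5250) + (-0.25)(0.1150) + (0.00)(0.3550) = 0.4700
adj(I−A) = Cᵀ =
  [ 0.5250   0.1375   0.0625]
  [ 0.1150   0.5225   0.2375]
  [ 0.3550   0.1825   0.9375]
(I − A)⁻¹ = adj(I−A) / det(I−A) ≈
  [   1.1170     0.2926     0.1330]
  [   0.2447     1.1117     0.5053]
  [   0.7553     0.3883     1.9947]
First solve x = (I − A)⁻¹ d = adj(I−A)·d / det(I−A); in particular x_2 = (0.1150·480 + 0.5225·280 + 0.2375·40) / 0.4700 = 211.00 / 0.4700 ≈ 448.93617.
Intermediate flow from 1 to 2: z_12 = a_12 · x_2 = 0.25 × 211.00 / 0.4700 = 52.75 / 0.4700 ≈ 112.234.

z_12 = 112.234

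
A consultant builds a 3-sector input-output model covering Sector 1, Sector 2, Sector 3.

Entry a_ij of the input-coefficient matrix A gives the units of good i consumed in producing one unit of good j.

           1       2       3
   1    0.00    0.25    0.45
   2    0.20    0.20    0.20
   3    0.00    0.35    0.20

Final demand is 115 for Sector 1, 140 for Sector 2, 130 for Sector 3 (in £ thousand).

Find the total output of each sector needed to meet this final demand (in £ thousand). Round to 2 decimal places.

I − A =
  [   1.00    -0.25    -0.45]
  [  -0.20     0.80    -0.20]
  [   0.00    -0.35     0.80]
Cofactors of I−A, C_ij = (−1)^(i+j)·(minor ij) (rows/columns in the sector order above):
  C_11 = (0.80)(0.80) − (-0.20)(-0.35) = 0.5700
  C_12 = −[(-0.20)(0.80) − (-0.20)(0.00)] = 0.1600
  C_13 = (-0.20)(-0.35) − (0.80)(0.00) = 0.0700
  C_21 = −[(-0.25)(0.80) − (-0.45)(-0.35)] = 0.3575
  C_22 = (1.00)(0.80) − (-0.45)(0.00) = 0.8000
  C_23 = −[(1.00)(-0.35) − (-0.25)(0.00)] = 0.3500
  C_31 = (-0.25)(-0.20) − (-0.45)(0.80) = 0.4100
  C_32 = −[(1.00)(-0.20) − (-0.45)(-0.20)] = 0.2900
  C_33 = (1.00)(0.80) − (-0.25)(-0.20) = 0.7500
det(I−A) = Σ_j (I−A)_1j·C_1j = (1.00)(0.5700) + (-0.25)(0.1600) + (-0.45)(0.0700) = 0.4985
adj(I−A) = Cᵀ =
  [ 0.5700   0.3575   0.4100]
  [ 0.1600   0.8000   0.2900]
  [ 0.0700   0.3500   0.7500]
(I − A)⁻¹ = adj(I−A) / det(I−A) ≈
  [   1.1434     0.7172     0.8225]
  [   0.3210     1.6048     0.5817]
  [   0.1404     0.7021     1.5045]
x = (I − A)⁻¹ d = adj(I−A)·d / det(I−A), with det(I−A) = 0.4985:
  x_1 = (0.5700·115 + 0.3575·140 + 0.4100·130) / 0.4985 = 168.90 / 0.4985 ≈ 338.82
  x_2 = (0.1600·115 + 0.8000·140 + 0.2900·130) / 0.4985 = 168.10 / 0.4985 ≈ 337.21
  x_3 = (0.0700·115 + 0.3500·140 + 0.7500·130) / 0.4985 = 154.55 / 0.4985 ≈ 310.03

x_1 = 338.82, x_2 = 337.21, x_3 = 310.03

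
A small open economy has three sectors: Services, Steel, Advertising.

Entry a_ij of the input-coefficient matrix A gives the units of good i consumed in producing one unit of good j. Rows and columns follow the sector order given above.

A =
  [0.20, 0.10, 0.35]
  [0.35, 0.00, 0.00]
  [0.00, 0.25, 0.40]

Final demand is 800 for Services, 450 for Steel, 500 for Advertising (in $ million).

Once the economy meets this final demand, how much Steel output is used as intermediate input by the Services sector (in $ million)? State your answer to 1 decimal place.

I − A =
  [   0.80    -0.10    -0.35]
  [  -0.35     1.00     0.00]
  [   0.00    -0.25     0.60]
Cofactors of I−A, C_ij = (−1)^(i+j)·(minor ij) (rows/columns in the sector order above):
  C_11 = (1.00)(0.60) − (0.00)(-0.25) = 0.6000
  C_12 = −[(-0.35)(0.60) − (0.00)(0.00)] = 0.2100
  C_13 = (-0.35)(-0.25) − (1.00)(0.00) = 0.0875
  C_21 = −[(-0.10)(0.60) − (-0.35)(-0.25)] = 0.1475
  C_22 = (0.80)(0.60) − (-0.35)(0.00) = 0.4800
  C_23 = −[(0.80)(-0.25) − (-0.10)(0.00)] = 0.2000
  C_31 = (-0.10)(0.00) − (-0.35)(1.00) = 0.3500
  C_32 = −[(0.80)(0.00) − (-0.35)(-0.35)] = 0.1225
  C_33 = (0.80)(1.00) − (-0.10)(-0.35) = 0.7650
det(I−A) = Σ_j (I−A)_1j·C_1j = (0.80)(0.6000) + (-0.10)(0.2100) + (-0.35)(0.0875) = 0.428375
adj(I−A) = Cᵀ =
  [ 0.6000   0.1475   0.3500]
  [ 0.2100   0.4800   0.1225]
  [ 0.0875   0.2000   0.7650]
(I − A)⁻¹ = adj(I−A) / det(I−A) ≈
  [   1.4006     0.3443     0.8170]
  [   0.4902     1.1205     0.2860]
  [   0.2043     0.4669     1.7858]
First solve x = (I − A)⁻¹ d = adj(I−A)·d / det(I−A); in particular x_1 = (0.6000·800 + 0.1475·450 + 0.3500·500) / 0.428375 = 721.375 / 0.428375 ≈ 1683.980.
Intermediate flow from 2 to 1: z_21 = a_21 · x_1 = 0.35 × 721.375 / 0.428375 = 252.48125 / 0.428375 ≈ 589.4.

z_21 = 589.4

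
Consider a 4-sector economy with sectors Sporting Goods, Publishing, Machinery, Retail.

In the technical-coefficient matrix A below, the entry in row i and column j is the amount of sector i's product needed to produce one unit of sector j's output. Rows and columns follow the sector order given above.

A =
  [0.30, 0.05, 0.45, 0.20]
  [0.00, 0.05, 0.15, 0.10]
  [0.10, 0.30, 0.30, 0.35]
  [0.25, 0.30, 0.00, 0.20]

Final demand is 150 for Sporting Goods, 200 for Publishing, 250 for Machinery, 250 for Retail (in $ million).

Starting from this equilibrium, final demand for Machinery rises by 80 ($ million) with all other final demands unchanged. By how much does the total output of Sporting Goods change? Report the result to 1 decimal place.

Δx_1 = 128.5

I − A =
  [   0.70    -0.05    -0.45    -0.20]
  [   0.00     0.95    -0.15    -0.10]
  [  -0.10    -0.30     0.70    -0.35]
  [  -0.25    -0.30     0.00     0.80]
Compute the cofactors C_ij = (−1)^(i+j)·(3×3 minor ij) of I−A; the adjugate is their transpose:
adj(I−A) = Cᵀ =
  [ 0.459250   0.225250   0.343500   0.293250]
  [ 0.042625   0.281625   0.087750   0.084250]
  [ 0.163625   0.240875   0.462250   0.273250]
  [ 0.159500   0.176000   0.140250   0.390500]
det(I−A) = Σ_j (I−A)_1j·C_1j = (0.70)(0.459250) + (-0.05)(0.042625) + (-0.45)(0.163625) + (-0.20)(0.159500) = 0.2138125
(I − A)⁻¹ = adj(I−A) / det(I−A) ≈
  [   2.1479     1.0535     1.6065     1.3715]
  [   0.1994     1.3172     0.4104     0.3940]
  [   0.7653     1.1266     2.1619     1.2780]
  [   0.7460     0.8232     0.6559     1.8264]
Δx = (I − A)⁻¹ Δd with Δd having +80 in the Machinery component and 0 elsewhere.
So Δx_1 = L_13 · (+80), where L_13 = adj(I−A)_13 / det(I−A) = 0.343500 / 0.2138125.
Δx_1 = 0.343500 × (+80) / 0.2138125 = 27.48 / 0.2138125 ≈ 128.5.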